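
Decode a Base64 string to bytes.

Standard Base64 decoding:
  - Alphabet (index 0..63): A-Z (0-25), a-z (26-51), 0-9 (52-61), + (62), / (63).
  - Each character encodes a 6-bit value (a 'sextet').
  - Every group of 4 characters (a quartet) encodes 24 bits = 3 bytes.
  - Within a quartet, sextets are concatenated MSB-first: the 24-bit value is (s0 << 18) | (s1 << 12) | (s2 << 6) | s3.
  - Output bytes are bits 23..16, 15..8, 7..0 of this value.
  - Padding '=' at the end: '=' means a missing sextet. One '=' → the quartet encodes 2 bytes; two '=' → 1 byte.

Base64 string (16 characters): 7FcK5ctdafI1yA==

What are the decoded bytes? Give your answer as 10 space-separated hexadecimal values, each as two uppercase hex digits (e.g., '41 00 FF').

Answer: EC 57 0A E5 CB 5D 69 F2 35 C8

Derivation:
After char 0 ('7'=59): chars_in_quartet=1 acc=0x3B bytes_emitted=0
After char 1 ('F'=5): chars_in_quartet=2 acc=0xEC5 bytes_emitted=0
After char 2 ('c'=28): chars_in_quartet=3 acc=0x3B15C bytes_emitted=0
After char 3 ('K'=10): chars_in_quartet=4 acc=0xEC570A -> emit EC 57 0A, reset; bytes_emitted=3
After char 4 ('5'=57): chars_in_quartet=1 acc=0x39 bytes_emitted=3
After char 5 ('c'=28): chars_in_quartet=2 acc=0xE5C bytes_emitted=3
After char 6 ('t'=45): chars_in_quartet=3 acc=0x3972D bytes_emitted=3
After char 7 ('d'=29): chars_in_quartet=4 acc=0xE5CB5D -> emit E5 CB 5D, reset; bytes_emitted=6
After char 8 ('a'=26): chars_in_quartet=1 acc=0x1A bytes_emitted=6
After char 9 ('f'=31): chars_in_quartet=2 acc=0x69F bytes_emitted=6
After char 10 ('I'=8): chars_in_quartet=3 acc=0x1A7C8 bytes_emitted=6
After char 11 ('1'=53): chars_in_quartet=4 acc=0x69F235 -> emit 69 F2 35, reset; bytes_emitted=9
After char 12 ('y'=50): chars_in_quartet=1 acc=0x32 bytes_emitted=9
After char 13 ('A'=0): chars_in_quartet=2 acc=0xC80 bytes_emitted=9
Padding '==': partial quartet acc=0xC80 -> emit C8; bytes_emitted=10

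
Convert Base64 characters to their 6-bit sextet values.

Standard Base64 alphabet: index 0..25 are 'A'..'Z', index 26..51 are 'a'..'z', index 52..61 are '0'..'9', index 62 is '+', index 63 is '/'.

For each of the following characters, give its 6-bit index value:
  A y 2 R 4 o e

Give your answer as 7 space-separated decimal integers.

'A': A..Z range, ord('A') − ord('A') = 0
'y': a..z range, 26 + ord('y') − ord('a') = 50
'2': 0..9 range, 52 + ord('2') − ord('0') = 54
'R': A..Z range, ord('R') − ord('A') = 17
'4': 0..9 range, 52 + ord('4') − ord('0') = 56
'o': a..z range, 26 + ord('o') − ord('a') = 40
'e': a..z range, 26 + ord('e') − ord('a') = 30

Answer: 0 50 54 17 56 40 30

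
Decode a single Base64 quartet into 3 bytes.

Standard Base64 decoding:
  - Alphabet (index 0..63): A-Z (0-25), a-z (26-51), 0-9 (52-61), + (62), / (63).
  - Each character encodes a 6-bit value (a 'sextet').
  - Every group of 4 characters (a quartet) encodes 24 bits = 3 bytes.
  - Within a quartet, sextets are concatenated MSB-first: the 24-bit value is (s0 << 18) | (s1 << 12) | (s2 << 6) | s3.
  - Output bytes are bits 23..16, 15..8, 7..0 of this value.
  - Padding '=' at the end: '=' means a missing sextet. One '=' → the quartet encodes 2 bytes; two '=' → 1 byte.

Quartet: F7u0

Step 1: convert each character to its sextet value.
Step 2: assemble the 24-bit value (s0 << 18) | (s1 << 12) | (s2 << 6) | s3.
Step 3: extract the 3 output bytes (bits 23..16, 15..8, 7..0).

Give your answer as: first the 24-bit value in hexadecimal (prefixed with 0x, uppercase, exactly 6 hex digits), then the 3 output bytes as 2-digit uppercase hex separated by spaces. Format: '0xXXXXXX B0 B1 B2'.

Answer: 0x17BBB4 17 BB B4

Derivation:
Sextets: F=5, 7=59, u=46, 0=52
24-bit: (5<<18) | (59<<12) | (46<<6) | 52
      = 0x140000 | 0x03B000 | 0x000B80 | 0x000034
      = 0x17BBB4
Bytes: (v>>16)&0xFF=17, (v>>8)&0xFF=BB, v&0xFF=B4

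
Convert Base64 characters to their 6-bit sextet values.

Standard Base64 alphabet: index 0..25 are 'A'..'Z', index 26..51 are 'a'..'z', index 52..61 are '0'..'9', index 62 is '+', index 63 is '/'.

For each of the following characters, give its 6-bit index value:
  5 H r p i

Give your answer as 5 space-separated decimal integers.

Answer: 57 7 43 41 34

Derivation:
'5': 0..9 range, 52 + ord('5') − ord('0') = 57
'H': A..Z range, ord('H') − ord('A') = 7
'r': a..z range, 26 + ord('r') − ord('a') = 43
'p': a..z range, 26 + ord('p') − ord('a') = 41
'i': a..z range, 26 + ord('i') − ord('a') = 34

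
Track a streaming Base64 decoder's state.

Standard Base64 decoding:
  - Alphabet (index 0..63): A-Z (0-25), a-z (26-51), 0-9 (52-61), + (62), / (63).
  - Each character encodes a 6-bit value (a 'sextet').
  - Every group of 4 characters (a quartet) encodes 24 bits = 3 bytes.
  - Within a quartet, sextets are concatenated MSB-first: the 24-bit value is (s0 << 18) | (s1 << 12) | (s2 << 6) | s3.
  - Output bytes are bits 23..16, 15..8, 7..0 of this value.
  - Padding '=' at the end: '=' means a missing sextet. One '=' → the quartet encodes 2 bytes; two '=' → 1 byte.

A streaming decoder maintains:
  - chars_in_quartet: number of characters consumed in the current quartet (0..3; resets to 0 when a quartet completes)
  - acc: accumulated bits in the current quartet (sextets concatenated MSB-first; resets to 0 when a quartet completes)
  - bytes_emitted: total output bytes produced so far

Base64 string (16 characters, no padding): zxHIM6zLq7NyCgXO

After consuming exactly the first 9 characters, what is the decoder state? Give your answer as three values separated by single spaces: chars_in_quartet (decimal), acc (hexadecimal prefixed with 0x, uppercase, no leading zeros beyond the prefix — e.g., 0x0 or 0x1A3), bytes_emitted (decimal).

Answer: 1 0x2A 6

Derivation:
After char 0 ('z'=51): chars_in_quartet=1 acc=0x33 bytes_emitted=0
After char 1 ('x'=49): chars_in_quartet=2 acc=0xCF1 bytes_emitted=0
After char 2 ('H'=7): chars_in_quartet=3 acc=0x33C47 bytes_emitted=0
After char 3 ('I'=8): chars_in_quartet=4 acc=0xCF11C8 -> emit CF 11 C8, reset; bytes_emitted=3
After char 4 ('M'=12): chars_in_quartet=1 acc=0xC bytes_emitted=3
After char 5 ('6'=58): chars_in_quartet=2 acc=0x33A bytes_emitted=3
After char 6 ('z'=51): chars_in_quartet=3 acc=0xCEB3 bytes_emitted=3
After char 7 ('L'=11): chars_in_quartet=4 acc=0x33ACCB -> emit 33 AC CB, reset; bytes_emitted=6
After char 8 ('q'=42): chars_in_quartet=1 acc=0x2A bytes_emitted=6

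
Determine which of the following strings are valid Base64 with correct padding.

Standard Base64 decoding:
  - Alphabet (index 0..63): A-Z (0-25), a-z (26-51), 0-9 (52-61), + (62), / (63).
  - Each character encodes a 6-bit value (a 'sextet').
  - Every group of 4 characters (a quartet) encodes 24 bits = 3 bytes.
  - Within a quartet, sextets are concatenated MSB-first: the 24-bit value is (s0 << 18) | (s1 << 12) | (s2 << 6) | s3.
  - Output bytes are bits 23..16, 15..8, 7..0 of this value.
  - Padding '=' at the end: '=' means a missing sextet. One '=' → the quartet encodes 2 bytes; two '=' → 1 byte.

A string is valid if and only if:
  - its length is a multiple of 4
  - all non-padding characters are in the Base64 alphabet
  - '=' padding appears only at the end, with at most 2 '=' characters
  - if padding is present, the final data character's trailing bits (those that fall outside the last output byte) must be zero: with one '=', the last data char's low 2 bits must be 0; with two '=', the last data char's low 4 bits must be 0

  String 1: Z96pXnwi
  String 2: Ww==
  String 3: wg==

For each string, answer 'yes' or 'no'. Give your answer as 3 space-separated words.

Answer: yes yes yes

Derivation:
String 1: 'Z96pXnwi' → valid
String 2: 'Ww==' → valid
String 3: 'wg==' → valid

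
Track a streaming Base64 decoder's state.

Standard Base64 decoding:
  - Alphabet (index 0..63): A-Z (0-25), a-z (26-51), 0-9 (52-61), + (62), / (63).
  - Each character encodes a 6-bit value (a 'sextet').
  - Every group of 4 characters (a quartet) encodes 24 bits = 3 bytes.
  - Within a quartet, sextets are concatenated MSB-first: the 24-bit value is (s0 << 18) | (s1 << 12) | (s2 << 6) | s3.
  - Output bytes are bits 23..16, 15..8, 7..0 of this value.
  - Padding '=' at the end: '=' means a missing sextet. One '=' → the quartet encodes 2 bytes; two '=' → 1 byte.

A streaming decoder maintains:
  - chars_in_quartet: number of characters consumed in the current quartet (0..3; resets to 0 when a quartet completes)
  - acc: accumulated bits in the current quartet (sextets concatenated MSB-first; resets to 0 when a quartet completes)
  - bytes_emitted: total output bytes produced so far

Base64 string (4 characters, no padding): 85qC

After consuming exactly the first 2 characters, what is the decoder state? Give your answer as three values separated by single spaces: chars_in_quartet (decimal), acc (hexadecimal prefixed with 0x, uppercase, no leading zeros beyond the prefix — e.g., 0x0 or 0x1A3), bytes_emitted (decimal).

Answer: 2 0xF39 0

Derivation:
After char 0 ('8'=60): chars_in_quartet=1 acc=0x3C bytes_emitted=0
After char 1 ('5'=57): chars_in_quartet=2 acc=0xF39 bytes_emitted=0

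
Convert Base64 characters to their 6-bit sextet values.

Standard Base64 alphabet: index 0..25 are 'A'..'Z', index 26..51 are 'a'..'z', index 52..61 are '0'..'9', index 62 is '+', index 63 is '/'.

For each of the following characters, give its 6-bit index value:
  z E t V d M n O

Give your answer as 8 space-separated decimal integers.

'z': a..z range, 26 + ord('z') − ord('a') = 51
'E': A..Z range, ord('E') − ord('A') = 4
't': a..z range, 26 + ord('t') − ord('a') = 45
'V': A..Z range, ord('V') − ord('A') = 21
'd': a..z range, 26 + ord('d') − ord('a') = 29
'M': A..Z range, ord('M') − ord('A') = 12
'n': a..z range, 26 + ord('n') − ord('a') = 39
'O': A..Z range, ord('O') − ord('A') = 14

Answer: 51 4 45 21 29 12 39 14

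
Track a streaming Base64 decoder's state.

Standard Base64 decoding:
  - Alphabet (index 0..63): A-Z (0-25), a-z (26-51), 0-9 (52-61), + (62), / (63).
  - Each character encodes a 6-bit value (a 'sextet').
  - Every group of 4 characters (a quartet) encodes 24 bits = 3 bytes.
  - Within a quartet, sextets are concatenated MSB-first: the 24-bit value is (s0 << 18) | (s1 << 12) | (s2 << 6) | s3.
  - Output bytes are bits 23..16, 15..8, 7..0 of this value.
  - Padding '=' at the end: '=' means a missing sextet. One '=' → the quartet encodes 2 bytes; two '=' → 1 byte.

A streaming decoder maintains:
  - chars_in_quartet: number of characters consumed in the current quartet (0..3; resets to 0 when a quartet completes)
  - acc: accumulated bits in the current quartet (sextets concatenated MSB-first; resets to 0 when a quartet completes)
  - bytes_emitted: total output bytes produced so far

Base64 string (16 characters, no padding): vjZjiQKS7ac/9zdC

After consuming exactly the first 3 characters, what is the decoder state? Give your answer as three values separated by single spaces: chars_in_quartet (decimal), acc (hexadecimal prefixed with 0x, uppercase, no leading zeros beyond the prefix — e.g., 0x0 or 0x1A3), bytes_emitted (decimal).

Answer: 3 0x2F8D9 0

Derivation:
After char 0 ('v'=47): chars_in_quartet=1 acc=0x2F bytes_emitted=0
After char 1 ('j'=35): chars_in_quartet=2 acc=0xBE3 bytes_emitted=0
After char 2 ('Z'=25): chars_in_quartet=3 acc=0x2F8D9 bytes_emitted=0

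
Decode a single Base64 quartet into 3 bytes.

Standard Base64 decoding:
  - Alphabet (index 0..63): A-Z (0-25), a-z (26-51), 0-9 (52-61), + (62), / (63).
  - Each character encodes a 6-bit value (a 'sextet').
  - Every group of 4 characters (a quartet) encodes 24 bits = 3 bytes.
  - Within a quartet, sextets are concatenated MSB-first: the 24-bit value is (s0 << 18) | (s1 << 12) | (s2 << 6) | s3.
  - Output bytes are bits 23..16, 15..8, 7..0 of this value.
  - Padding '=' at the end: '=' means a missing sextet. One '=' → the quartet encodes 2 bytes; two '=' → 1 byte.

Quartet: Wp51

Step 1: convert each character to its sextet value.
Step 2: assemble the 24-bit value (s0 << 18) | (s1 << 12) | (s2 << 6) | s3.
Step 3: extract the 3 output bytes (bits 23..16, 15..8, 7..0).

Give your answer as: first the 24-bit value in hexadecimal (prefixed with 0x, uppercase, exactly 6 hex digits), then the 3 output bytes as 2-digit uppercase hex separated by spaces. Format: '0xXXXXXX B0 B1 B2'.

Answer: 0x5A9E75 5A 9E 75

Derivation:
Sextets: W=22, p=41, 5=57, 1=53
24-bit: (22<<18) | (41<<12) | (57<<6) | 53
      = 0x580000 | 0x029000 | 0x000E40 | 0x000035
      = 0x5A9E75
Bytes: (v>>16)&0xFF=5A, (v>>8)&0xFF=9E, v&0xFF=75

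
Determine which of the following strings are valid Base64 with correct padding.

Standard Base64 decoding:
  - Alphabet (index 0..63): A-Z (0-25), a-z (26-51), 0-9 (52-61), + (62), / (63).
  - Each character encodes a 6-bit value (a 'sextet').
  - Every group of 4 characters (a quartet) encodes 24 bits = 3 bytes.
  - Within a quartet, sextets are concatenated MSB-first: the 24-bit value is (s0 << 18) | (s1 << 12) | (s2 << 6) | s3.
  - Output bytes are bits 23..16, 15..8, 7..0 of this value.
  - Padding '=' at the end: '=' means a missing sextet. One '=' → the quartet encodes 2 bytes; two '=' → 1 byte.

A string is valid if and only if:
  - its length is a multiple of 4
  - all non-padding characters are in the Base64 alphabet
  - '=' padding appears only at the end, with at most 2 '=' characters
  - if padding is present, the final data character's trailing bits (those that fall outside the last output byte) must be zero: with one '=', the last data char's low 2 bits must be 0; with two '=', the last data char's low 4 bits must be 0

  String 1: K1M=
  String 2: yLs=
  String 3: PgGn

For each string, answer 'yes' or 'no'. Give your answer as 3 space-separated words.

Answer: yes yes yes

Derivation:
String 1: 'K1M=' → valid
String 2: 'yLs=' → valid
String 3: 'PgGn' → valid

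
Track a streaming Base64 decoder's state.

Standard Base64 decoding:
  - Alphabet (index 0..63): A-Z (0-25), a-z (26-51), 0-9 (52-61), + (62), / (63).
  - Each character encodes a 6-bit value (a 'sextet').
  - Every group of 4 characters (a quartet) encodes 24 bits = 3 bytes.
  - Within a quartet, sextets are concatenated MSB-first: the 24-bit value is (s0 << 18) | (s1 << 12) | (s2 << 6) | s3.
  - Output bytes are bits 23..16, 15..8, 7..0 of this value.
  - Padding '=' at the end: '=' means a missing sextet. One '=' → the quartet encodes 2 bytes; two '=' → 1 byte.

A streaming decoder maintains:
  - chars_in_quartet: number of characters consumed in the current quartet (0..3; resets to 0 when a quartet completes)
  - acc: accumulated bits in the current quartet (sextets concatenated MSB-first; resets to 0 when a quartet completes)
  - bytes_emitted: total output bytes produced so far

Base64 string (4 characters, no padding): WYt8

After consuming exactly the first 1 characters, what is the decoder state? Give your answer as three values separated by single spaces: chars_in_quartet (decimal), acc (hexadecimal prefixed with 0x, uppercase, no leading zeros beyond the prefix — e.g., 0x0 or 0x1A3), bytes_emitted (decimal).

After char 0 ('W'=22): chars_in_quartet=1 acc=0x16 bytes_emitted=0

Answer: 1 0x16 0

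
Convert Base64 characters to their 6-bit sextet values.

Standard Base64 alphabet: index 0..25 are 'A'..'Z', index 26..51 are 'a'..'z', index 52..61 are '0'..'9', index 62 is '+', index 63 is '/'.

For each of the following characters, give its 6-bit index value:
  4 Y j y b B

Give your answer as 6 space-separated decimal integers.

Answer: 56 24 35 50 27 1

Derivation:
'4': 0..9 range, 52 + ord('4') − ord('0') = 56
'Y': A..Z range, ord('Y') − ord('A') = 24
'j': a..z range, 26 + ord('j') − ord('a') = 35
'y': a..z range, 26 + ord('y') − ord('a') = 50
'b': a..z range, 26 + ord('b') − ord('a') = 27
'B': A..Z range, ord('B') − ord('A') = 1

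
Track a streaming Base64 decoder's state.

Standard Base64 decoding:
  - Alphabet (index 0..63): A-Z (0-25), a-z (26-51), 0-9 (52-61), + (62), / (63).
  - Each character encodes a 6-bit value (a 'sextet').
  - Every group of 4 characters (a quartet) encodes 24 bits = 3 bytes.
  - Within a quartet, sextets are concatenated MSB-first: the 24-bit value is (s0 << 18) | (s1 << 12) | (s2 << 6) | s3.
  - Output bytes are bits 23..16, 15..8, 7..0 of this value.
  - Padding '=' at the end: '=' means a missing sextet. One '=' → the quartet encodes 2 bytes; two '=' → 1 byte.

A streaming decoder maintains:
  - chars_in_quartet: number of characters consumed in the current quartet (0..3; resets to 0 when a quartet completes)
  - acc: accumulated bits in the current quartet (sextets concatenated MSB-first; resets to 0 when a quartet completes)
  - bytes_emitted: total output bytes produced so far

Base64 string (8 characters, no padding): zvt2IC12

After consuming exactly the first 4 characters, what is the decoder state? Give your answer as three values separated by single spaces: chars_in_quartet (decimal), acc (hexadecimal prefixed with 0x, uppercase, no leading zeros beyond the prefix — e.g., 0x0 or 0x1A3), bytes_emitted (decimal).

After char 0 ('z'=51): chars_in_quartet=1 acc=0x33 bytes_emitted=0
After char 1 ('v'=47): chars_in_quartet=2 acc=0xCEF bytes_emitted=0
After char 2 ('t'=45): chars_in_quartet=3 acc=0x33BED bytes_emitted=0
After char 3 ('2'=54): chars_in_quartet=4 acc=0xCEFB76 -> emit CE FB 76, reset; bytes_emitted=3

Answer: 0 0x0 3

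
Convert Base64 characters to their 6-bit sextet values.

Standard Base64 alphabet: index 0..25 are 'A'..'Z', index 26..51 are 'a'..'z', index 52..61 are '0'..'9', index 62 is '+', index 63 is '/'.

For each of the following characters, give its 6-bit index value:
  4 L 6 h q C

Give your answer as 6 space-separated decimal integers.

'4': 0..9 range, 52 + ord('4') − ord('0') = 56
'L': A..Z range, ord('L') − ord('A') = 11
'6': 0..9 range, 52 + ord('6') − ord('0') = 58
'h': a..z range, 26 + ord('h') − ord('a') = 33
'q': a..z range, 26 + ord('q') − ord('a') = 42
'C': A..Z range, ord('C') − ord('A') = 2

Answer: 56 11 58 33 42 2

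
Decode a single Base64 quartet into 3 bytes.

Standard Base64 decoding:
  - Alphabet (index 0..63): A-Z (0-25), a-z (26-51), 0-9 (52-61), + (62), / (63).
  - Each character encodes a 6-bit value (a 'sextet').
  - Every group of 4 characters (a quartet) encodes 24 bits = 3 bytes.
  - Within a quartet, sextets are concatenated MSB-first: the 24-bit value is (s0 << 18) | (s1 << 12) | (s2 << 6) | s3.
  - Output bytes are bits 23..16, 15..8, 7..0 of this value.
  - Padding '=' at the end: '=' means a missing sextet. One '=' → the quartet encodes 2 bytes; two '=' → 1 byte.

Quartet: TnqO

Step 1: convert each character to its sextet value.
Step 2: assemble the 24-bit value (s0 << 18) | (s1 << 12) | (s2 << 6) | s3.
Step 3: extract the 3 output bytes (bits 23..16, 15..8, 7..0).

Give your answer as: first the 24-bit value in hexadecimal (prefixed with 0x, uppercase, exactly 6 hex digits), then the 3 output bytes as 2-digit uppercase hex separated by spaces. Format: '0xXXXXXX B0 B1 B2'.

Answer: 0x4E7A8E 4E 7A 8E

Derivation:
Sextets: T=19, n=39, q=42, O=14
24-bit: (19<<18) | (39<<12) | (42<<6) | 14
      = 0x4C0000 | 0x027000 | 0x000A80 | 0x00000E
      = 0x4E7A8E
Bytes: (v>>16)&0xFF=4E, (v>>8)&0xFF=7A, v&0xFF=8E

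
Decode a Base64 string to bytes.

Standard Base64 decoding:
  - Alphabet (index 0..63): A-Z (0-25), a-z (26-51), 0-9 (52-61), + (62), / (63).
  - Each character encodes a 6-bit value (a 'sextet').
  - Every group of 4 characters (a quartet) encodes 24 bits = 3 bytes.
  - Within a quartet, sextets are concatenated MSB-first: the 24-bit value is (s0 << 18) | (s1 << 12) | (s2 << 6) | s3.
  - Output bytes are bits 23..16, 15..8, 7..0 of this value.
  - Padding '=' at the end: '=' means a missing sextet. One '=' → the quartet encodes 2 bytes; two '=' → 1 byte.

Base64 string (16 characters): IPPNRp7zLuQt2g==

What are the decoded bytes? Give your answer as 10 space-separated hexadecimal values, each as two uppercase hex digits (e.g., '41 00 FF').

After char 0 ('I'=8): chars_in_quartet=1 acc=0x8 bytes_emitted=0
After char 1 ('P'=15): chars_in_quartet=2 acc=0x20F bytes_emitted=0
After char 2 ('P'=15): chars_in_quartet=3 acc=0x83CF bytes_emitted=0
After char 3 ('N'=13): chars_in_quartet=4 acc=0x20F3CD -> emit 20 F3 CD, reset; bytes_emitted=3
After char 4 ('R'=17): chars_in_quartet=1 acc=0x11 bytes_emitted=3
After char 5 ('p'=41): chars_in_quartet=2 acc=0x469 bytes_emitted=3
After char 6 ('7'=59): chars_in_quartet=3 acc=0x11A7B bytes_emitted=3
After char 7 ('z'=51): chars_in_quartet=4 acc=0x469EF3 -> emit 46 9E F3, reset; bytes_emitted=6
After char 8 ('L'=11): chars_in_quartet=1 acc=0xB bytes_emitted=6
After char 9 ('u'=46): chars_in_quartet=2 acc=0x2EE bytes_emitted=6
After char 10 ('Q'=16): chars_in_quartet=3 acc=0xBB90 bytes_emitted=6
After char 11 ('t'=45): chars_in_quartet=4 acc=0x2EE42D -> emit 2E E4 2D, reset; bytes_emitted=9
After char 12 ('2'=54): chars_in_quartet=1 acc=0x36 bytes_emitted=9
After char 13 ('g'=32): chars_in_quartet=2 acc=0xDA0 bytes_emitted=9
Padding '==': partial quartet acc=0xDA0 -> emit DA; bytes_emitted=10

Answer: 20 F3 CD 46 9E F3 2E E4 2D DA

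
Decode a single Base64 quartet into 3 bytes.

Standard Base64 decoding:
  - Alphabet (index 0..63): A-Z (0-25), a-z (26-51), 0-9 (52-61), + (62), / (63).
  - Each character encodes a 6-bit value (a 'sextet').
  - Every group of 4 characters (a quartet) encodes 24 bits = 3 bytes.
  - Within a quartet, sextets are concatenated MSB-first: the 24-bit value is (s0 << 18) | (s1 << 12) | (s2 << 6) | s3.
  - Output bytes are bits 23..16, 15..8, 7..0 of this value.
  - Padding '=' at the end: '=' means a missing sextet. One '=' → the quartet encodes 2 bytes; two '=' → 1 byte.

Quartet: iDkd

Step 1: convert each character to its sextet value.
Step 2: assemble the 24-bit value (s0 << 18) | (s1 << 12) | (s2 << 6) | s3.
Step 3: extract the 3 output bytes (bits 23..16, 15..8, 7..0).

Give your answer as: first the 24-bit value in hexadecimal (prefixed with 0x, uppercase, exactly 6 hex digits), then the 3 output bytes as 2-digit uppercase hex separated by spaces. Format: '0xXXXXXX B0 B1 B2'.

Sextets: i=34, D=3, k=36, d=29
24-bit: (34<<18) | (3<<12) | (36<<6) | 29
      = 0x880000 | 0x003000 | 0x000900 | 0x00001D
      = 0x88391D
Bytes: (v>>16)&0xFF=88, (v>>8)&0xFF=39, v&0xFF=1D

Answer: 0x88391D 88 39 1D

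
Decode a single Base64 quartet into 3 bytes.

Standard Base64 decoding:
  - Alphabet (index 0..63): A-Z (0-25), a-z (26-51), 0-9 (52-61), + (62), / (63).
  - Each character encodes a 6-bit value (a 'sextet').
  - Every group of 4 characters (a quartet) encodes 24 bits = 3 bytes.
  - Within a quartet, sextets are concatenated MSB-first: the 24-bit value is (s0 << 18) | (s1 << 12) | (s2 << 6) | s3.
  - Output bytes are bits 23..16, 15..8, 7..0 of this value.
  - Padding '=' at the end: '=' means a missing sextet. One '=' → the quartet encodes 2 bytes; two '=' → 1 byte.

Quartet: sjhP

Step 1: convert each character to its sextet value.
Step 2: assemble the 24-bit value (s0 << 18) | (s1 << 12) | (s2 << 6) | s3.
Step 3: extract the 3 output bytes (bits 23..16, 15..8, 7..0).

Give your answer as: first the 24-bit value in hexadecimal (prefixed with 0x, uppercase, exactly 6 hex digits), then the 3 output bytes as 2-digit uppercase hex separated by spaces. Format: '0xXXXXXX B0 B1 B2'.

Sextets: s=44, j=35, h=33, P=15
24-bit: (44<<18) | (35<<12) | (33<<6) | 15
      = 0xB00000 | 0x023000 | 0x000840 | 0x00000F
      = 0xB2384F
Bytes: (v>>16)&0xFF=B2, (v>>8)&0xFF=38, v&0xFF=4F

Answer: 0xB2384F B2 38 4F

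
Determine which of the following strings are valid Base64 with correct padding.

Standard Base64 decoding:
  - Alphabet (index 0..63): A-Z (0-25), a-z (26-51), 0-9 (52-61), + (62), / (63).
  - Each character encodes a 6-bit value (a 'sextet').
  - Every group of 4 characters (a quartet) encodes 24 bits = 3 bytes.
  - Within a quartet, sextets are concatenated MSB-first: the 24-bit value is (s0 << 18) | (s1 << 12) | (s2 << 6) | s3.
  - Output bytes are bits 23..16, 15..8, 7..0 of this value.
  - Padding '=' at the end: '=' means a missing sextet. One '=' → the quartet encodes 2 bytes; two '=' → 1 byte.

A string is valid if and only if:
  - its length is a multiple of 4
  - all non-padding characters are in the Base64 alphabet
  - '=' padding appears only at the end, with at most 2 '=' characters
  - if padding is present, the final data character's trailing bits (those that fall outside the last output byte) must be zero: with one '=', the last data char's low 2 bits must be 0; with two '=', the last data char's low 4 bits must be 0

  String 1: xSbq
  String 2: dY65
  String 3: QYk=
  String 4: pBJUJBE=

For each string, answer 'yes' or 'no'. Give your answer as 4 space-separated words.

String 1: 'xSbq' → valid
String 2: 'dY65' → valid
String 3: 'QYk=' → valid
String 4: 'pBJUJBE=' → valid

Answer: yes yes yes yes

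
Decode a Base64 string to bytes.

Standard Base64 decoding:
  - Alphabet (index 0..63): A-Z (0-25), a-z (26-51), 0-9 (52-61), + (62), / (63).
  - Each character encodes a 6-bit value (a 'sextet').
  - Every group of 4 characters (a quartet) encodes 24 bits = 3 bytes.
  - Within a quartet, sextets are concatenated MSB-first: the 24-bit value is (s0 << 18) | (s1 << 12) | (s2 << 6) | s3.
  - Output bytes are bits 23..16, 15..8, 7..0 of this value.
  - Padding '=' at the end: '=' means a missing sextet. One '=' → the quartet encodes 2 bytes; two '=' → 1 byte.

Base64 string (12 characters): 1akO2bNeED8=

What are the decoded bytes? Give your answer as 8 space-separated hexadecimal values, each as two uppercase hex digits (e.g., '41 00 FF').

Answer: D5 A9 0E D9 B3 5E 10 3F

Derivation:
After char 0 ('1'=53): chars_in_quartet=1 acc=0x35 bytes_emitted=0
After char 1 ('a'=26): chars_in_quartet=2 acc=0xD5A bytes_emitted=0
After char 2 ('k'=36): chars_in_quartet=3 acc=0x356A4 bytes_emitted=0
After char 3 ('O'=14): chars_in_quartet=4 acc=0xD5A90E -> emit D5 A9 0E, reset; bytes_emitted=3
After char 4 ('2'=54): chars_in_quartet=1 acc=0x36 bytes_emitted=3
After char 5 ('b'=27): chars_in_quartet=2 acc=0xD9B bytes_emitted=3
After char 6 ('N'=13): chars_in_quartet=3 acc=0x366CD bytes_emitted=3
After char 7 ('e'=30): chars_in_quartet=4 acc=0xD9B35E -> emit D9 B3 5E, reset; bytes_emitted=6
After char 8 ('E'=4): chars_in_quartet=1 acc=0x4 bytes_emitted=6
After char 9 ('D'=3): chars_in_quartet=2 acc=0x103 bytes_emitted=6
After char 10 ('8'=60): chars_in_quartet=3 acc=0x40FC bytes_emitted=6
Padding '=': partial quartet acc=0x40FC -> emit 10 3F; bytes_emitted=8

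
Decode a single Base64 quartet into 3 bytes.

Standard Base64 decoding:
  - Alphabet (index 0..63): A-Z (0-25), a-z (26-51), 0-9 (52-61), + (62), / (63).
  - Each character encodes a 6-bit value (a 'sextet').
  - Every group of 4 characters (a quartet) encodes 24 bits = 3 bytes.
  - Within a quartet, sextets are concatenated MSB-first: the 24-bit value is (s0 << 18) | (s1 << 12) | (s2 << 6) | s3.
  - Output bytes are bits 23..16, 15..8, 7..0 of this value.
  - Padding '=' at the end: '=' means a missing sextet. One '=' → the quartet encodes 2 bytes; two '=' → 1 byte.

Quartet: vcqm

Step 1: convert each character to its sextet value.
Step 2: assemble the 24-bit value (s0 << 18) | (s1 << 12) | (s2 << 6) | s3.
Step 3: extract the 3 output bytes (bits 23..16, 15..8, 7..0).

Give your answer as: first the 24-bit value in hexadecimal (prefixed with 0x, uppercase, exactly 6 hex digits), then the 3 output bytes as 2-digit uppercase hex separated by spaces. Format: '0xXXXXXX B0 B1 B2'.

Answer: 0xBDCAA6 BD CA A6

Derivation:
Sextets: v=47, c=28, q=42, m=38
24-bit: (47<<18) | (28<<12) | (42<<6) | 38
      = 0xBC0000 | 0x01C000 | 0x000A80 | 0x000026
      = 0xBDCAA6
Bytes: (v>>16)&0xFF=BD, (v>>8)&0xFF=CA, v&0xFF=A6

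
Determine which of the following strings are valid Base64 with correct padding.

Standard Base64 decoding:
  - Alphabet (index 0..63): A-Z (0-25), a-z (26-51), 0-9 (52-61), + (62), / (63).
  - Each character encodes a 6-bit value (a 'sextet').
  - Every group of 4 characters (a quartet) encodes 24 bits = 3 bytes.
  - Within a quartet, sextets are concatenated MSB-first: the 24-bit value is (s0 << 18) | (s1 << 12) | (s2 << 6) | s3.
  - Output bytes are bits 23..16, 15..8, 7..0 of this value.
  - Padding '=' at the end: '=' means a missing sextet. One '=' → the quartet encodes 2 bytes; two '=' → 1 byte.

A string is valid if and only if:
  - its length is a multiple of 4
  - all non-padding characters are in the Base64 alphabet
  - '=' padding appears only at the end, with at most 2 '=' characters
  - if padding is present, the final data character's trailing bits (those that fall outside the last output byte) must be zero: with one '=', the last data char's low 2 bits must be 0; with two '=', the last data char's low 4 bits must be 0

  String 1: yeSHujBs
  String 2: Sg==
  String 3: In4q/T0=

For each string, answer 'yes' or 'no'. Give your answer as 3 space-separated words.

String 1: 'yeSHujBs' → valid
String 2: 'Sg==' → valid
String 3: 'In4q/T0=' → valid

Answer: yes yes yes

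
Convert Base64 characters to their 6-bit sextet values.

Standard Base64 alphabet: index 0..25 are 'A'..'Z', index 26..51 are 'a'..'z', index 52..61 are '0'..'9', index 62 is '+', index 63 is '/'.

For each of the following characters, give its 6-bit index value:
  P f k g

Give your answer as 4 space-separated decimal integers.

Answer: 15 31 36 32

Derivation:
'P': A..Z range, ord('P') − ord('A') = 15
'f': a..z range, 26 + ord('f') − ord('a') = 31
'k': a..z range, 26 + ord('k') − ord('a') = 36
'g': a..z range, 26 + ord('g') − ord('a') = 32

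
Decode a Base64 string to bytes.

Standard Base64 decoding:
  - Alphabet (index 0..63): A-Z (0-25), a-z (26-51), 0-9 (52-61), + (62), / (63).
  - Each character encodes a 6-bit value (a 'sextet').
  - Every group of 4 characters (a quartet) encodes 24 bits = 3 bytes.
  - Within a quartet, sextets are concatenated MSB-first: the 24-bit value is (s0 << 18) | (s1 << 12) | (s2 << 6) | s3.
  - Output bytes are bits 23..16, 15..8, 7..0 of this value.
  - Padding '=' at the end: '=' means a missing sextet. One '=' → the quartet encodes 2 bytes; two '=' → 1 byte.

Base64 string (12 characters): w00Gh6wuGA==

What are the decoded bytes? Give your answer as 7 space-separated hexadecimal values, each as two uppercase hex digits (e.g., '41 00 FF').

After char 0 ('w'=48): chars_in_quartet=1 acc=0x30 bytes_emitted=0
After char 1 ('0'=52): chars_in_quartet=2 acc=0xC34 bytes_emitted=0
After char 2 ('0'=52): chars_in_quartet=3 acc=0x30D34 bytes_emitted=0
After char 3 ('G'=6): chars_in_quartet=4 acc=0xC34D06 -> emit C3 4D 06, reset; bytes_emitted=3
After char 4 ('h'=33): chars_in_quartet=1 acc=0x21 bytes_emitted=3
After char 5 ('6'=58): chars_in_quartet=2 acc=0x87A bytes_emitted=3
After char 6 ('w'=48): chars_in_quartet=3 acc=0x21EB0 bytes_emitted=3
After char 7 ('u'=46): chars_in_quartet=4 acc=0x87AC2E -> emit 87 AC 2E, reset; bytes_emitted=6
After char 8 ('G'=6): chars_in_quartet=1 acc=0x6 bytes_emitted=6
After char 9 ('A'=0): chars_in_quartet=2 acc=0x180 bytes_emitted=6
Padding '==': partial quartet acc=0x180 -> emit 18; bytes_emitted=7

Answer: C3 4D 06 87 AC 2E 18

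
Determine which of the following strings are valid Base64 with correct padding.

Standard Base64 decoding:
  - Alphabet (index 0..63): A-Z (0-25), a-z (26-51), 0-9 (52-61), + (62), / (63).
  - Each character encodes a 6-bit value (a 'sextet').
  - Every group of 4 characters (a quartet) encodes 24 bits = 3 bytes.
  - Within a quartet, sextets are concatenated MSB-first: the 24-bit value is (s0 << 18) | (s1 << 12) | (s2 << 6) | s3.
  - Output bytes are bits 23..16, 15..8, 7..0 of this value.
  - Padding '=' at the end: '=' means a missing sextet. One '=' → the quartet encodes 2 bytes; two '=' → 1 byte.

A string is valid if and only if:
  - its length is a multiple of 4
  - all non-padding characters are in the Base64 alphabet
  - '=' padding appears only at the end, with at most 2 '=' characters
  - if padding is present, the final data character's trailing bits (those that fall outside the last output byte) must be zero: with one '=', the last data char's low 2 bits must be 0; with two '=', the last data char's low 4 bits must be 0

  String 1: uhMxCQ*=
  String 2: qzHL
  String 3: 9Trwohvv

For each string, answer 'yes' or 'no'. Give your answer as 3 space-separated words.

Answer: no yes yes

Derivation:
String 1: 'uhMxCQ*=' → invalid (bad char(s): ['*'])
String 2: 'qzHL' → valid
String 3: '9Trwohvv' → valid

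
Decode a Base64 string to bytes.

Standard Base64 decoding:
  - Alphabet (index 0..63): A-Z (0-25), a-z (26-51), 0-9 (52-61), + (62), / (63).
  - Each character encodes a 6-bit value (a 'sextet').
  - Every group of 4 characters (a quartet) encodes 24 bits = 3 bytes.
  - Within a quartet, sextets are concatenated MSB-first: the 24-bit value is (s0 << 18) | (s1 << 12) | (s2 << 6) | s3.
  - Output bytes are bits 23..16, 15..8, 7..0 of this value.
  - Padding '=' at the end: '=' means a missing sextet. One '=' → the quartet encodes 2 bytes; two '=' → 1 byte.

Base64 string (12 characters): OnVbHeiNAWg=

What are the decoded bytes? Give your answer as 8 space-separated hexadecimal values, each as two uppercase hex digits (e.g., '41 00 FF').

Answer: 3A 75 5B 1D E8 8D 01 68

Derivation:
After char 0 ('O'=14): chars_in_quartet=1 acc=0xE bytes_emitted=0
After char 1 ('n'=39): chars_in_quartet=2 acc=0x3A7 bytes_emitted=0
After char 2 ('V'=21): chars_in_quartet=3 acc=0xE9D5 bytes_emitted=0
After char 3 ('b'=27): chars_in_quartet=4 acc=0x3A755B -> emit 3A 75 5B, reset; bytes_emitted=3
After char 4 ('H'=7): chars_in_quartet=1 acc=0x7 bytes_emitted=3
After char 5 ('e'=30): chars_in_quartet=2 acc=0x1DE bytes_emitted=3
After char 6 ('i'=34): chars_in_quartet=3 acc=0x77A2 bytes_emitted=3
After char 7 ('N'=13): chars_in_quartet=4 acc=0x1DE88D -> emit 1D E8 8D, reset; bytes_emitted=6
After char 8 ('A'=0): chars_in_quartet=1 acc=0x0 bytes_emitted=6
After char 9 ('W'=22): chars_in_quartet=2 acc=0x16 bytes_emitted=6
After char 10 ('g'=32): chars_in_quartet=3 acc=0x5A0 bytes_emitted=6
Padding '=': partial quartet acc=0x5A0 -> emit 01 68; bytes_emitted=8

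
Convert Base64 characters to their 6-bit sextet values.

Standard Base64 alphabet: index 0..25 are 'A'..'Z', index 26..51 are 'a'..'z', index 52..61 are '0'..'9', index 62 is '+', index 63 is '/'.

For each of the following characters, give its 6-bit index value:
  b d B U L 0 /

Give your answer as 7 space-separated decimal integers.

'b': a..z range, 26 + ord('b') − ord('a') = 27
'd': a..z range, 26 + ord('d') − ord('a') = 29
'B': A..Z range, ord('B') − ord('A') = 1
'U': A..Z range, ord('U') − ord('A') = 20
'L': A..Z range, ord('L') − ord('A') = 11
'0': 0..9 range, 52 + ord('0') − ord('0') = 52
'/': index 63

Answer: 27 29 1 20 11 52 63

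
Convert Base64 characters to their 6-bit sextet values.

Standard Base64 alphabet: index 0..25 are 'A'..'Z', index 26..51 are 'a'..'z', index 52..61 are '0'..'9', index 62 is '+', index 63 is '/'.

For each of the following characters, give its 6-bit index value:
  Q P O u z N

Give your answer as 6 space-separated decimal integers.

'Q': A..Z range, ord('Q') − ord('A') = 16
'P': A..Z range, ord('P') − ord('A') = 15
'O': A..Z range, ord('O') − ord('A') = 14
'u': a..z range, 26 + ord('u') − ord('a') = 46
'z': a..z range, 26 + ord('z') − ord('a') = 51
'N': A..Z range, ord('N') − ord('A') = 13

Answer: 16 15 14 46 51 13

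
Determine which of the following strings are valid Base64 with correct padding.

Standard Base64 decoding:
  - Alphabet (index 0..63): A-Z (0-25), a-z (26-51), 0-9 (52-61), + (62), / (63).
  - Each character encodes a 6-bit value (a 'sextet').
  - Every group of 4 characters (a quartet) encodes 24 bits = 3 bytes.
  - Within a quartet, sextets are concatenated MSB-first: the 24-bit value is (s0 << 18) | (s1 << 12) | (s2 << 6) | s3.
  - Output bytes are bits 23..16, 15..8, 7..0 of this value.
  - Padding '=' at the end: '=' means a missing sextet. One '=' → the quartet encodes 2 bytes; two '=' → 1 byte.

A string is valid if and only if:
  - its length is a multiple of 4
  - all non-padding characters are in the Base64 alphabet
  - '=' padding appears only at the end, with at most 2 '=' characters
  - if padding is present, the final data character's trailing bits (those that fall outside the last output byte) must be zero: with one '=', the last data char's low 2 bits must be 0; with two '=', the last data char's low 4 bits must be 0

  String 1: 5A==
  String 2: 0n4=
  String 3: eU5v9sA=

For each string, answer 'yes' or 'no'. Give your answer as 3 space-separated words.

String 1: '5A==' → valid
String 2: '0n4=' → valid
String 3: 'eU5v9sA=' → valid

Answer: yes yes yes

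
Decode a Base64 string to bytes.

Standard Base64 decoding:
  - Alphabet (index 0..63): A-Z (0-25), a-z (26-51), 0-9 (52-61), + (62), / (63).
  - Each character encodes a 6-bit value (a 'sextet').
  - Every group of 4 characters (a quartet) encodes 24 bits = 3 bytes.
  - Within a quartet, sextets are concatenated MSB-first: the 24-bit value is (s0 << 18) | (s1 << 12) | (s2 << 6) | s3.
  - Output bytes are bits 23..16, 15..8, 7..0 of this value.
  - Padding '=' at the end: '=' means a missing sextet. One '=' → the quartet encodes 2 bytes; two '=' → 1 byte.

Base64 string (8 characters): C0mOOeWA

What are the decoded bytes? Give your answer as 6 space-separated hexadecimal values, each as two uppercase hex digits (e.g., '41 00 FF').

After char 0 ('C'=2): chars_in_quartet=1 acc=0x2 bytes_emitted=0
After char 1 ('0'=52): chars_in_quartet=2 acc=0xB4 bytes_emitted=0
After char 2 ('m'=38): chars_in_quartet=3 acc=0x2D26 bytes_emitted=0
After char 3 ('O'=14): chars_in_quartet=4 acc=0xB498E -> emit 0B 49 8E, reset; bytes_emitted=3
After char 4 ('O'=14): chars_in_quartet=1 acc=0xE bytes_emitted=3
After char 5 ('e'=30): chars_in_quartet=2 acc=0x39E bytes_emitted=3
After char 6 ('W'=22): chars_in_quartet=3 acc=0xE796 bytes_emitted=3
After char 7 ('A'=0): chars_in_quartet=4 acc=0x39E580 -> emit 39 E5 80, reset; bytes_emitted=6

Answer: 0B 49 8E 39 E5 80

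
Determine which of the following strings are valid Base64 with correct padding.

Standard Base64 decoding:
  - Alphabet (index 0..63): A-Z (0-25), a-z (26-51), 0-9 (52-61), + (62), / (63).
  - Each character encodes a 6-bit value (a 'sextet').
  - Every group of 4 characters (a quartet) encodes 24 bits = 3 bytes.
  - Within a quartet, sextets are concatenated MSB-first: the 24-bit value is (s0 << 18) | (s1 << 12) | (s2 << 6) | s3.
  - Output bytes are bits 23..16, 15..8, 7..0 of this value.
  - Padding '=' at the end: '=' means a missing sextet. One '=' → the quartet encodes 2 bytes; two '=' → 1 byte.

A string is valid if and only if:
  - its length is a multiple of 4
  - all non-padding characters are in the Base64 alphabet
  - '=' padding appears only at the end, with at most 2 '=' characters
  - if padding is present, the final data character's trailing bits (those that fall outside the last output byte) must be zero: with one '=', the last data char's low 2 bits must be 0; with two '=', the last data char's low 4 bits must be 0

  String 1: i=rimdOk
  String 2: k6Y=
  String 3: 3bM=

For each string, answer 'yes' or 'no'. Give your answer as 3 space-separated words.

String 1: 'i=rimdOk' → invalid (bad char(s): ['=']; '=' in middle)
String 2: 'k6Y=' → valid
String 3: '3bM=' → valid

Answer: no yes yes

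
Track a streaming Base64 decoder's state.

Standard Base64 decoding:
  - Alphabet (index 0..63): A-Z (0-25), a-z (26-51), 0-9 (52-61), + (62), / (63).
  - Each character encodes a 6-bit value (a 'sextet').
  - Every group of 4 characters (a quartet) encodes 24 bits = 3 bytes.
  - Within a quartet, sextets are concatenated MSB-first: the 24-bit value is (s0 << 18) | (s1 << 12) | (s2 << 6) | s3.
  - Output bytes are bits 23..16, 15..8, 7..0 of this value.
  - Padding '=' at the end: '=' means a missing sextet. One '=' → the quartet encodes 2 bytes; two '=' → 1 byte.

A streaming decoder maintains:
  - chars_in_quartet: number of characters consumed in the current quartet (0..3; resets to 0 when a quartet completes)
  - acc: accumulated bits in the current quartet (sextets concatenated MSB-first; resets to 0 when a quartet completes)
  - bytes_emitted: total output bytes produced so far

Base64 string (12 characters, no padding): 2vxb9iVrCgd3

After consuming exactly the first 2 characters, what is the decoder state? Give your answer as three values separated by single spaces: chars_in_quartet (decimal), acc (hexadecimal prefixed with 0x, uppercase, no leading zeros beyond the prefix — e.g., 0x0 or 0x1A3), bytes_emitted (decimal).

Answer: 2 0xDAF 0

Derivation:
After char 0 ('2'=54): chars_in_quartet=1 acc=0x36 bytes_emitted=0
After char 1 ('v'=47): chars_in_quartet=2 acc=0xDAF bytes_emitted=0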